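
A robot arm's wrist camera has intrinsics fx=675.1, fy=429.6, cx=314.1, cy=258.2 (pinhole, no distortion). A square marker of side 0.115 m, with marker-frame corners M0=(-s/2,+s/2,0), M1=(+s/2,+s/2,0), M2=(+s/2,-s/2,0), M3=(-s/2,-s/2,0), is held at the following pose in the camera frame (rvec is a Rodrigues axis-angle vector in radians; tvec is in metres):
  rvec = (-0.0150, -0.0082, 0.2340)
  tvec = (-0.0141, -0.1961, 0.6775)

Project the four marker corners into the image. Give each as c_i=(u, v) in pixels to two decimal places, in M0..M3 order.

c0=(230.88, 160.68) c1=(342.52, 177.71) c2=(368.96, 107.13) c3=(257.64, 90.07)

Intrinsics K: fx=675.1, fy=429.6, cx=314.1, cy=258.2
Marker side s = 0.115 m; corners in marker frame (Z=0):
  M0 = (-0.0575, +0.0575, 0)
  M1 = (+0.0575, +0.0575, 0)
  M2 = (+0.0575, -0.0575, 0)
  M3 = (-0.0575, -0.0575, 0)
rvec = (-0.0150, -0.0082, 0.2340), |rvec| = θ = 0.23462 rad = 13.443°
Rodrigues: sinθ=0.23248, 1−cosθ=0.02740; R = I + sinθ·[k]× + (1−cosθ)·[k]×²:
    [+0.97271 -0.23180 -0.00987]
    [+0.23192 +0.97264 +0.01391]
    [+0.00638 -0.01582 +0.99985]
t = (-0.0141, -0.1961, 0.6775) m
M0: Pc = R·M0+t = (-0.08336, -0.15351, +0.67622); u = 675.1·(-0.08336)/0.67622 + 314.1 = 230.8791, v = 429.6·(-0.15351)/0.67622 + 258.2 = 160.6769
M1: Pc = R·M1+t = (+0.02850, -0.12684, +0.67696); u = 675.1·(+0.02850)/0.67696 + 314.1 = 342.5245, v = 429.6·(-0.12684)/0.67696 + 258.2 = 177.7080
M2: Pc = R·M2+t = (+0.05516, -0.23869, +0.67878); u = 675.1·(+0.05516)/0.67878 + 314.1 = 368.9607, v = 429.6·(-0.23869)/0.67878 + 258.2 = 107.1315
M3: Pc = R·M3+t = (-0.05670, -0.26536, +0.67804); u = 675.1·(-0.05670)/0.67804 + 314.1 = 257.6434, v = 429.6·(-0.26536)/0.67804 + 258.2 = 90.0698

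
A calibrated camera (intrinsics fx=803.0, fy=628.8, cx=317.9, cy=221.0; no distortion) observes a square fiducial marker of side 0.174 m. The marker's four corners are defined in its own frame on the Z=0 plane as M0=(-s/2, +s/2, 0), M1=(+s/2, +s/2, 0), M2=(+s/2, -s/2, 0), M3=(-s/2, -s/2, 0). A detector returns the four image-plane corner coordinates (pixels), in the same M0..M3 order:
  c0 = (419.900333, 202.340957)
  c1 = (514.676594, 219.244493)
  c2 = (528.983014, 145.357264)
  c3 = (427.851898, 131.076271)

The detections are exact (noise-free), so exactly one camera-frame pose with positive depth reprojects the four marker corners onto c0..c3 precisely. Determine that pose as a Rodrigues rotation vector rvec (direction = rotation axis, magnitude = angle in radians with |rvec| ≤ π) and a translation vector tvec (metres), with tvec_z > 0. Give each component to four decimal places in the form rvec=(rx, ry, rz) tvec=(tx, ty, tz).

Intrinsics K: fx=803.0, fy=628.8, cx=317.9, cy=221.0
Marker side s = 0.174 m; corners in marker frame (Z=0):
  M0 = (-0.0870, +0.0870, 0)
  M1 = (+0.0870, +0.0870, 0)
  M2 = (+0.0870, -0.0870, 0)
  M3 = (-0.0870, -0.0870, 0)
Detected image corners:
  c0 = (419.900333, 202.340957) px
  c1 = (514.676594, 219.244493) px
  c2 = (528.983014, 145.357264) px
  c3 = (427.851898, 131.076271) px
Planar DLT: solve 8×8 A·h = b for H (H[2,2]=1):
  H  [+429.57679 +97.69850 +471.49091]
  H  [+40.81239 +476.41373 +175.39056]
  H  [-0.28092 +0.34093 +1.00000]
B = K⁻¹H; ‖b₁‖=0.723353, ‖b₂‖=0.723353; λ = 2/(‖b₁‖+‖b₂‖) = 1.382450, sign → tz>0 ⇒ λ=+1.382450
r₁ = λ·B[:,0] = (+0.89331,+0.22622,-0.38836); r₂ = λ·B[:,1] = (-0.01839,+0.88177,+0.47133)
r₃ = r₁×r₂ = (+0.44907,-0.41390,+0.79185); SVD([r₁ r₂ r₃]) → R = UVᵀ:
  R  [+0.89331 -0.01839 +0.44907]
  R  [+0.22622 +0.88177 -0.41390]
  R  [-0.38836 +0.47133 +0.79185]
t = (+0.26442, -0.10027, +1.38245) m
tr R = 2.566930; θ = arccos((tr R − 1)/2) = 0.670574 rad = 38.421°
axis k = ((R−Rᵀ)₃₂, (R−Rᵀ)₁₃, (R−Rᵀ)₂₁) / (2 sinθ) = (+0.712238, +0.673781, +0.196815)
rvec = θ·k = (+0.477608, +0.451820, +0.131979)

rvec=(0.4776, 0.4518, 0.1320) tvec=(0.2644, -0.1003, 1.3825)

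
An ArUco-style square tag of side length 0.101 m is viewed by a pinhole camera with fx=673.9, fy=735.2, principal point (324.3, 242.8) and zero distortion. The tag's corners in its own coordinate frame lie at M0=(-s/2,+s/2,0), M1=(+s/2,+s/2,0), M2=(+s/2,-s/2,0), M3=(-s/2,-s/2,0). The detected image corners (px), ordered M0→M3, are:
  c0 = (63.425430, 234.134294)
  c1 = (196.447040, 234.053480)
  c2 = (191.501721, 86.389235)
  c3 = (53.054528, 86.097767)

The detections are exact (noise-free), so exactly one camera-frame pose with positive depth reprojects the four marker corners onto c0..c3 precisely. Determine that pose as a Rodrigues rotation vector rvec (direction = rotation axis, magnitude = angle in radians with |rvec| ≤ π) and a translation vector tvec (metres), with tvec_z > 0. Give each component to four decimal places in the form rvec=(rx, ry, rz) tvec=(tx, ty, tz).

Intrinsics K: fx=673.9, fy=735.2, cx=324.3, cy=242.8
Marker side s = 0.101 m; corners in marker frame (Z=0):
  M0 = (-0.0505, +0.0505, 0)
  M1 = (+0.0505, +0.0505, 0)
  M2 = (+0.0505, -0.0505, 0)
  M3 = (-0.0505, -0.0505, 0)
Detected image corners:
  c0 = (63.425430, 234.134294) px
  c1 = (196.447040, 234.053480) px
  c2 = (191.501721, 86.389235) px
  c3 = (53.054528, 86.097767) px
Planar DLT: solve 8×8 A·h = b for H (H[2,2]=1):
  H  [+1346.47851 +125.52261 +126.26792]
  H  [+4.95420 +1527.02900 +161.64104]
  H  [+0.02465 +0.39437 +1.00000]
B = K⁻¹H; ‖b₁‖=1.986330, ‖b₂‖=1.986330; λ = 2/(‖b₁‖+‖b₂‖) = 0.503441, sign → tz>0 ⇒ λ=+0.503441
r₁ = λ·B[:,0] = (+0.99992,-0.00071,+0.01241); r₂ = λ·B[:,1] = (-0.00177,+0.98009,+0.19854)
r₃ = r₁×r₂ = (-0.01230,-0.19855,+0.98001); SVD([r₁ r₂ r₃]) → R = UVᵀ:
  R  [+0.99992 -0.00177 -0.01230]
  R  [-0.00071 +0.98009 -0.19855]
  R  [+0.01241 +0.19854 +0.98001]
t = (-0.14794, -0.05558, +0.50344) m
tr R = 2.960027; θ = arccos((tr R − 1)/2) = 0.200267 rad = 11.474°
axis k = ((R−Rᵀ)₃₂, (R−Rᵀ)₁₃, (R−Rᵀ)₂₁) / (2 sinθ) = (+0.998066, -0.062112, +0.002680)
rvec = θ·k = (+0.199880, -0.012439, +0.000537)

rvec=(0.1999, -0.0124, 0.0005) tvec=(-0.1479, -0.0556, 0.5034)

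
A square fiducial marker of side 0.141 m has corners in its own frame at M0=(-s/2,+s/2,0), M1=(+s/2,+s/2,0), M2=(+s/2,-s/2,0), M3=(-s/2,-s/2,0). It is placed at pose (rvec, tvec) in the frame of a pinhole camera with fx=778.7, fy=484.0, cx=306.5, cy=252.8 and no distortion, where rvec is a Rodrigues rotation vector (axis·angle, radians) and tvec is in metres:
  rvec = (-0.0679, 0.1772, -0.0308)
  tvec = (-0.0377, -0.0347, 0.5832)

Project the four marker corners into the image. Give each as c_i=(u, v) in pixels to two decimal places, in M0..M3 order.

Intrinsics K: fx=778.7, fy=484.0, cx=306.5, cy=252.8
Marker side s = 0.141 m; corners in marker frame (Z=0):
  M0 = (-0.0705, +0.0705, 0)
  M1 = (+0.0705, +0.0705, 0)
  M2 = (+0.0705, -0.0705, 0)
  M3 = (-0.0705, -0.0705, 0)
rvec = (-0.0679, 0.1772, -0.0308), |rvec| = θ = 0.19225 rad = 11.015°
Rodrigues: sinθ=0.19106, 1−cosθ=0.01842; R = I + sinθ·[k]× + (1−cosθ)·[k]×²:
    [+0.98388 +0.02461 +0.17715]
    [-0.03661 +0.99723 +0.06476]
    [-0.17507 -0.07020 +0.98205]
t = (-0.0377, -0.0347, 0.5832) m
M0: Pc = R·M0+t = (-0.10533, +0.03819, +0.59059); u = 778.7·(-0.10533)/0.59059 + 306.5 = 167.6245, v = 484.0·(+0.03819)/0.59059 + 252.8 = 284.0936
M1: Pc = R·M1+t = (+0.03340, +0.03302, +0.56591); u = 778.7·(+0.03340)/0.56591 + 306.5 = 352.4569, v = 484.0·(+0.03302)/0.56591 + 252.8 = 281.0440
M2: Pc = R·M2+t = (+0.02993, -0.10759, +0.57581); u = 778.7·(+0.02993)/0.57581 + 306.5 = 346.9735, v = 484.0·(-0.10759)/0.57581 + 252.8 = 162.3680
M3: Pc = R·M3+t = (-0.10880, -0.10242, +0.60049); u = 778.7·(-0.10880)/0.60049 + 306.5 = 165.4133, v = 484.0·(-0.10242)/0.60049 + 252.8 = 170.2458

c0=(167.62, 284.09) c1=(352.46, 281.04) c2=(346.97, 162.37) c3=(165.41, 170.25)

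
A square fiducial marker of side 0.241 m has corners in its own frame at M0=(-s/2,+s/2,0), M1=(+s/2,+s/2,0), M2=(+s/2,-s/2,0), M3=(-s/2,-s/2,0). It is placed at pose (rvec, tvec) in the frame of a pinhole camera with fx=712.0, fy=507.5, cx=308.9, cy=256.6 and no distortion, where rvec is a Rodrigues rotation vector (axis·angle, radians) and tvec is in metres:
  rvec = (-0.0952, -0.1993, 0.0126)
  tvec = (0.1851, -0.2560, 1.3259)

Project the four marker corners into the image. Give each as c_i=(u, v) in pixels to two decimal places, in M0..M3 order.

Intrinsics K: fx=712.0, fy=507.5, cx=308.9, cy=256.6
Marker side s = 0.241 m; corners in marker frame (Z=0):
  M0 = (-0.1205, +0.1205, 0)
  M1 = (+0.1205, +0.1205, 0)
  M2 = (+0.1205, -0.1205, 0)
  M3 = (-0.1205, -0.1205, 0)
rvec = (-0.0952, -0.1993, 0.0126), |rvec| = θ = 0.22123 rad = 12.675°
Rodrigues: sinθ=0.21943, 1−cosθ=0.02437; R = I + sinθ·[k]× + (1−cosθ)·[k]×²:
    [+0.98014 -0.00305 -0.19828]
    [+0.02195 +0.99541 +0.09317]
    [+0.19708 -0.09568 +0.97571]
t = (0.1851, -0.2560, 1.3259) m
M0: Pc = R·M0+t = (+0.06663, -0.13870, +1.29062); u = 712.0·(+0.06663)/1.29062 + 308.9 = 345.6554, v = 507.5·(-0.13870)/1.29062 + 256.6 = 202.0611
M1: Pc = R·M1+t = (+0.30284, -0.13341, +1.33812); u = 712.0·(+0.30284)/1.33812 + 308.9 = 470.0379, v = 507.5·(-0.13341)/1.33812 + 256.6 = 206.0028
M2: Pc = R·M2+t = (+0.30357, -0.37330, +1.36118); u = 712.0·(+0.30357)/1.36118 + 308.9 = 467.6927, v = 507.5·(-0.37330)/1.36118 + 256.6 = 117.4184
M3: Pc = R·M3+t = (+0.06736, -0.37859, +1.31368); u = 712.0·(+0.06736)/1.31368 + 308.9 = 345.4086, v = 507.5·(-0.37859)/1.31368 + 256.6 = 110.3430

c0=(345.66, 202.06) c1=(470.04, 206.00) c2=(467.69, 117.42) c3=(345.41, 110.34)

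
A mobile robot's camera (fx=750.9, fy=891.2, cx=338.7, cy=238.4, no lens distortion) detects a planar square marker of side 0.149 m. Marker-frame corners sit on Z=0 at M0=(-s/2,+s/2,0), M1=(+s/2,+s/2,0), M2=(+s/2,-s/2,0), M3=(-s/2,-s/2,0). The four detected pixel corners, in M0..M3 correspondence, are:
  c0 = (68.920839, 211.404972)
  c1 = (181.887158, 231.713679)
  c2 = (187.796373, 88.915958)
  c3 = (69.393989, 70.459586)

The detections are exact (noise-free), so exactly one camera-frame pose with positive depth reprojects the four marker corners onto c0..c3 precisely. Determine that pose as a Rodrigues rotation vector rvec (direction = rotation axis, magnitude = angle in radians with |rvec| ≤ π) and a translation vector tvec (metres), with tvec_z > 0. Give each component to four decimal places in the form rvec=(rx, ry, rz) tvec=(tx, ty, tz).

Intrinsics K: fx=750.9, fy=891.2, cx=338.7, cy=238.4
Marker side s = 0.149 m; corners in marker frame (Z=0):
  M0 = (-0.0745, +0.0745, 0)
  M1 = (+0.0745, +0.0745, 0)
  M2 = (+0.0745, -0.0745, 0)
  M3 = (-0.0745, -0.0745, 0)
Detected image corners:
  c0 = (68.920839, 211.404972) px
  c1 = (181.887158, 231.713679) px
  c2 = (187.796373, 88.915958) px
  c3 = (69.393989, 70.459586) px
Planar DLT: solve 8×8 A·h = b for H (H[2,2]=1):
  H  [+759.44312 +18.35560 +126.40137]
  H  [+110.61396 +999.05922 +152.17720]
  H  [-0.13022 +0.31178 +1.00000]
B = K⁻¹H; ‖b₁‖=1.089665, ‖b₂‖=1.089665; λ = 2/(‖b₁‖+‖b₂‖) = 0.917713, sign → tz>0 ⇒ λ=+0.917713
r₁ = λ·B[:,0] = (+0.98206,+0.14587,-0.11951); r₂ = λ·B[:,1] = (-0.10663,+0.95224,+0.28612)
r₃ = r₁×r₂ = (+0.15554,-0.26825,+0.95071); SVD([r₁ r₂ r₃]) → R = UVᵀ:
  R  [+0.98206 -0.10663 +0.15554]
  R  [+0.14587 +0.95224 -0.26825]
  R  [-0.11951 +0.28612 +0.95071]
t = (-0.25946, -0.08879, +0.91771) m
tr R = 2.885011; θ = arccos((tr R − 1)/2) = 0.340747 rad = 19.523°
axis k = ((R−Rᵀ)₃₂, (R−Rᵀ)₁₃, (R−Rᵀ)₂₁) / (2 sinθ) = (+0.829426, +0.411507, +0.377776)
rvec = θ·k = (+0.282624, +0.140220, +0.128726)

rvec=(0.2826, 0.1402, 0.1287) tvec=(-0.2595, -0.0888, 0.9177)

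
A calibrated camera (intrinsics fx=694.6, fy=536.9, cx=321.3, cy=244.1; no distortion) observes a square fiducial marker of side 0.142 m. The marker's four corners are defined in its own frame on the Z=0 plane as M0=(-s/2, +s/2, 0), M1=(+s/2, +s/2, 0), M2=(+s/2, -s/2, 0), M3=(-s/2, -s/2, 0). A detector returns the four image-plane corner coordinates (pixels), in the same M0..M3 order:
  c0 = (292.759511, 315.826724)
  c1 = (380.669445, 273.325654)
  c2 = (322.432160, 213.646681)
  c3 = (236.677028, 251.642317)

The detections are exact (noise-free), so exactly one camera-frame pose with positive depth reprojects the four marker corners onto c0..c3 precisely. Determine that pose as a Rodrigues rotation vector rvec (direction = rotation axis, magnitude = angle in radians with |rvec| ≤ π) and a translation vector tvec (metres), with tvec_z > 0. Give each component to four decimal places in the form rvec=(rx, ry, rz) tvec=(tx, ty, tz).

Intrinsics K: fx=694.6, fy=536.9, cx=321.3, cy=244.1
Marker side s = 0.142 m; corners in marker frame (Z=0):
  M0 = (-0.0710, +0.0710, 0)
  M1 = (+0.0710, +0.0710, 0)
  M2 = (+0.0710, -0.0710, 0)
  M3 = (-0.0710, -0.0710, 0)
Detected image corners:
  c0 = (292.759511, 315.826724) px
  c1 = (380.669445, 273.325654) px
  c2 = (322.432160, 213.646681) px
  c3 = (236.677028, 251.642317) px
Planar DLT: solve 8×8 A·h = b for H (H[2,2]=1):
  H  [+697.35589 +292.18961 +308.26775]
  H  [-209.41706 +341.29500 +262.42292]
  H  [+0.27927 -0.35859 +1.00000]
B = K⁻¹H; ‖b₁‖=1.053826, ‖b₂‖=1.053826; λ = 2/(‖b₁‖+‖b₂‖) = 0.948923, sign → tz>0 ⇒ λ=+0.948923
r₁ = λ·B[:,0] = (+0.83011,-0.49061,+0.26500); r₂ = λ·B[:,1] = (+0.55657,+0.75792,-0.34028)
r₃ = r₁×r₂ = (-0.03391,+0.42996,+0.90221); SVD([r₁ r₂ r₃]) → R = UVᵀ:
  R  [+0.83011 +0.55657 -0.03391]
  R  [-0.49061 +0.75792 +0.42996]
  R  [+0.26500 -0.34028 +0.90221]
t = (-0.01780, +0.03238, +0.94892) m
tr R = 2.490231; θ = arccos((tr R − 1)/2) = 0.730089 rad = 41.831°
axis k = ((R−Rᵀ)₃₂, (R−Rᵀ)₁₃, (R−Rᵀ)₂₁) / (2 sinθ) = (-0.577447, -0.224093, -0.785072)
rvec = θ·k = (-0.421587, -0.163608, -0.573172)

rvec=(-0.4216, -0.1636, -0.5732) tvec=(-0.0178, 0.0324, 0.9489)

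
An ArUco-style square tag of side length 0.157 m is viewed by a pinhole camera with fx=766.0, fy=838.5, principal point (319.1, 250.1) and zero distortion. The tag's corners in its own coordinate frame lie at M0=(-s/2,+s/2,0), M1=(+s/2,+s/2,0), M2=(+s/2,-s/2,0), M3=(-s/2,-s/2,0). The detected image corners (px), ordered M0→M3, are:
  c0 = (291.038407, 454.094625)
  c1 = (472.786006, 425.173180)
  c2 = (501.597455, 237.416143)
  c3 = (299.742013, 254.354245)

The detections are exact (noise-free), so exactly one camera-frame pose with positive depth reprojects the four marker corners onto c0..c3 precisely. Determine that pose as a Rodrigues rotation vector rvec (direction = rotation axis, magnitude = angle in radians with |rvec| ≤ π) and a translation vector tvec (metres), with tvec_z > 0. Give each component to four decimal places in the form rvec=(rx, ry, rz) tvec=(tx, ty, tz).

Intrinsics K: fx=766.0, fy=838.5, cx=319.1, cy=250.1
Marker side s = 0.157 m; corners in marker frame (Z=0):
  M0 = (-0.0785, +0.0785, 0)
  M1 = (+0.0785, +0.0785, 0)
  M2 = (+0.0785, -0.0785, 0)
  M3 = (-0.0785, -0.0785, 0)
Detected image corners:
  c0 = (291.038407, 454.094625) px
  c1 = (472.786006, 425.173180) px
  c2 = (501.597455, 237.416143) px
  c3 = (299.742013, 254.354245) px
Planar DLT: solve 8×8 A·h = b for H (H[2,2]=1):
  H  [+1405.31185 +157.71555 +394.36725]
  H  [+15.82498 +1477.55241 +347.76276]
  H  [+0.47851 +0.71455 +1.00000]
B = K⁻¹H; ‖b₁‖=1.708341, ‖b₂‖=1.708341; λ = 2/(‖b₁‖+‖b₂‖) = 0.585363, sign → tz>0 ⇒ λ=+0.585363
r₁ = λ·B[:,0] = (+0.95723,-0.07250,+0.28010); r₂ = λ·B[:,1] = (-0.05372,+0.90673,+0.41827)
r₃ = r₁×r₂ = (-0.28430,-0.41543,+0.86406); SVD([r₁ r₂ r₃]) → R = UVᵀ:
  R  [+0.95723 -0.05372 -0.28430]
  R  [-0.07250 +0.90673 -0.41543]
  R  [+0.28010 +0.41827 +0.86406]
t = (+0.05752, +0.06818, +0.58536) m
tr R = 2.728017; θ = arccos((tr R − 1)/2) = 0.527619 rad = 30.230°
axis k = ((R−Rᵀ)₃₂, (R−Rᵀ)₁₃, (R−Rᵀ)₂₁) / (2 sinθ) = (+0.827937, -0.560510, -0.018650)
rvec = θ·k = (+0.436835, -0.295736, -0.009840)

rvec=(0.4368, -0.2957, -0.0098) tvec=(0.0575, 0.0682, 0.5854)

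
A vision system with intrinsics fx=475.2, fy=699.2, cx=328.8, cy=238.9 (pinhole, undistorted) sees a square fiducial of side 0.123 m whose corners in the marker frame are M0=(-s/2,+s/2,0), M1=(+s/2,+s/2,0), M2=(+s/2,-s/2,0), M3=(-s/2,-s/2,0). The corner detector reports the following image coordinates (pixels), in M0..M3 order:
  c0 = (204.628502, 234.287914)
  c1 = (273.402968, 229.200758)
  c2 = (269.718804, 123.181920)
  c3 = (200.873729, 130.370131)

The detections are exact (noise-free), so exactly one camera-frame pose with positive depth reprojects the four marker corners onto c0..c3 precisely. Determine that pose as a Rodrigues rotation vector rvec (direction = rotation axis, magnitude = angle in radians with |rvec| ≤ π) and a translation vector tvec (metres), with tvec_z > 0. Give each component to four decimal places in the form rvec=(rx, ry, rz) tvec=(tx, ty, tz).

Intrinsics K: fx=475.2, fy=699.2, cx=328.8, cy=238.9
Marker side s = 0.123 m; corners in marker frame (Z=0):
  M0 = (-0.0615, +0.0615, 0)
  M1 = (+0.0615, +0.0615, 0)
  M2 = (+0.0615, -0.0615, 0)
  M3 = (-0.0615, -0.0615, 0)
Detected image corners:
  c0 = (204.628502, 234.287914) px
  c1 = (273.402968, 229.200758) px
  c2 = (269.718804, 123.181920) px
  c3 = (200.873729, 130.370131) px
Planar DLT: solve 8×8 A·h = b for H (H[2,2]=1):
  H  [+521.07267 +34.29426 +236.81574]
  H  [-78.88326 +856.37862 +179.34585]
  H  [-0.16173 +0.01709 +1.00000]
B = K⁻¹H; ‖b₁‖=1.220573, ‖b₂‖=1.220573; λ = 2/(‖b₁‖+‖b₂‖) = 0.819288, sign → tz>0 ⇒ λ=+0.819288
r₁ = λ·B[:,0] = (+0.99006,-0.04716,-0.13251); r₂ = λ·B[:,1] = (+0.04944,+0.99868,+0.01400)
r₃ = r₁×r₂ = (+0.13167,-0.02041,+0.99108); SVD([r₁ r₂ r₃]) → R = UVᵀ:
  R  [+0.99006 +0.04944 +0.13167]
  R  [-0.04716 +0.99868 -0.02041]
  R  [-0.13251 +0.01400 +0.99108]
t = (-0.15859, -0.06978, +0.81929) m
tr R = 2.979822; θ = arccos((tr R − 1)/2) = 0.142169 rad = 8.146°
axis k = ((R−Rᵀ)₃₂, (R−Rᵀ)₁₃, (R−Rᵀ)₂₁) / (2 sinθ) = (+0.121417, +0.932234, -0.340878)
rvec = θ·k = (+0.017262, +0.132535, -0.048462)

rvec=(0.0173, 0.1325, -0.0485) tvec=(-0.1586, -0.0698, 0.8193)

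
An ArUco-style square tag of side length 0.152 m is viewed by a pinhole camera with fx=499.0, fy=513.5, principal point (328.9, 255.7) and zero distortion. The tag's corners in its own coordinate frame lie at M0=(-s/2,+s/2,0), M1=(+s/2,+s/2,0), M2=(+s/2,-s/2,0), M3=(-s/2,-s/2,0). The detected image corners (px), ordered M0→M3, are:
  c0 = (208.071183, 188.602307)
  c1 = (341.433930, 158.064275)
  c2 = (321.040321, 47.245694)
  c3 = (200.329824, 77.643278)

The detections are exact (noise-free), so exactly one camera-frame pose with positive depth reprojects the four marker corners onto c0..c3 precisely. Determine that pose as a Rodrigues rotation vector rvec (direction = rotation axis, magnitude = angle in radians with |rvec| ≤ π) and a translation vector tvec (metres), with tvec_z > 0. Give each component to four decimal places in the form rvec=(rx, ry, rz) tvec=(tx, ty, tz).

rvec=(-0.3665, 0.1328, -0.1808) tvec=(-0.0720, -0.1575, 0.5766)

Intrinsics K: fx=499.0, fy=513.5, cx=328.9, cy=255.7
Marker side s = 0.152 m; corners in marker frame (Z=0):
  M0 = (-0.0760, +0.0760, 0)
  M1 = (+0.0760, +0.0760, 0)
  M2 = (+0.0760, -0.0760, 0)
  M3 = (-0.0760, -0.0760, 0)
Detected image corners:
  c0 = (208.071183, 188.602307) px
  c1 = (341.433930, 158.064275) px
  c2 = (321.040321, 47.245694) px
  c3 = (200.329824, 77.643278) px
Planar DLT: solve 8×8 A·h = b for H (H[2,2]=1):
  H  [+789.14332 -78.45592 +266.57403]
  H  [-220.06747 +654.46813 +115.39856]
  H  [-0.16663 -0.63678 +1.00000]
B = K⁻¹H; ‖b₁‖=1.734249, ‖b₂‖=1.734249; λ = 2/(‖b₁‖+‖b₂‖) = 0.576619, sign → tz>0 ⇒ λ=+0.576619
r₁ = λ·B[:,0] = (+0.97522,-0.19927,-0.09608); r₂ = λ·B[:,1] = (+0.15136,+0.91775,-0.36718)
r₃ = r₁×r₂ = (+0.16135,+0.34354,+0.92517); SVD([r₁ r₂ r₃]) → R = UVᵀ:
  R  [+0.97522 +0.15136 +0.16135]
  R  [-0.19927 +0.91775 +0.34354]
  R  [-0.09608 -0.36718 +0.92517]
t = (-0.07202, -0.15755, +0.57662) m
tr R = 2.818150; θ = arccos((tr R − 1)/2) = 0.429738 rad = 24.622°
axis k = ((R−Rᵀ)₃₂, (R−Rᵀ)₁₃, (R−Rᵀ)₂₁) / (2 sinθ) = (-0.852932, +0.308941, -0.420789)
rvec = θ·k = (-0.366537, +0.132764, -0.180829)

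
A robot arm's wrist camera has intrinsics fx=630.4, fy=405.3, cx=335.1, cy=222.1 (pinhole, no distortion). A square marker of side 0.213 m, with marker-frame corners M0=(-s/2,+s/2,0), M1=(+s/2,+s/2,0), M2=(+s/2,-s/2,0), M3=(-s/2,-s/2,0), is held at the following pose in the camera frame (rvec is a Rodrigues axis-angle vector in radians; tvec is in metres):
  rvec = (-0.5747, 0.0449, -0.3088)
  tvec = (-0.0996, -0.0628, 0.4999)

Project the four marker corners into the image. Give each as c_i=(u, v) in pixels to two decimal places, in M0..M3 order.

Intrinsics K: fx=630.4, fy=405.3, cx=335.1, cy=222.1
Marker side s = 0.213 m; corners in marker frame (Z=0):
  M0 = (-0.1065, +0.1065, 0)
  M1 = (+0.1065, +0.1065, 0)
  M2 = (+0.1065, -0.1065, 0)
  M3 = (-0.1065, -0.1065, 0)
rvec = (-0.5747, 0.0449, -0.3088), |rvec| = θ = 0.65395 rad = 37.469°
Rodrigues: sinθ=0.60833, 1−cosθ=0.20631; R = I + sinθ·[k]× + (1−cosθ)·[k]×²:
    [+0.95302 +0.27481 +0.12738]
    [-0.29970 +0.79466 +0.52792]
    [+0.04385 -0.54129 +0.83969]
t = (-0.0996, -0.0628, 0.4999) m
M0: Pc = R·M0+t = (-0.17183, +0.05375, +0.43758); u = 630.4·(-0.17183)/0.43758 + 335.1 = 87.5542, v = 405.3·(+0.05375)/0.43758 + 222.1 = 271.8843
M1: Pc = R·M1+t = (+0.03116, -0.01009, +0.44692); u = 630.4·(+0.03116)/0.44692 + 335.1 = 379.0580, v = 405.3·(-0.01009)/0.44692 + 222.1 = 212.9520
M2: Pc = R·M2+t = (-0.02737, -0.17935, +0.56222); u = 630.4·(-0.02737)/0.56222 + 335.1 = 304.4108, v = 405.3·(-0.17935)/0.56222 + 222.1 = 92.8077
M3: Pc = R·M3+t = (-0.23036, -0.11551, +0.55288); u = 630.4·(-0.23036)/0.55288 + 335.1 = 72.4354, v = 405.3·(-0.11551)/0.55288 + 222.1 = 137.4208

c0=(87.55, 271.88) c1=(379.06, 212.95) c2=(304.41, 92.81) c3=(72.44, 137.42)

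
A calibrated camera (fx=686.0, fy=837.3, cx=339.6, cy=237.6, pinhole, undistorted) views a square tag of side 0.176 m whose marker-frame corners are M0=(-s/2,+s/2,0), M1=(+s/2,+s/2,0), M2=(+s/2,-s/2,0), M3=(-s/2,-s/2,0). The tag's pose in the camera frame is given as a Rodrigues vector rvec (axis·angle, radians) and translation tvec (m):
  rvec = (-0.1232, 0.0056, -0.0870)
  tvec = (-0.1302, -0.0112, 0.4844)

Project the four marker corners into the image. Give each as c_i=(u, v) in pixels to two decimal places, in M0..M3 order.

Intrinsics K: fx=686.0, fy=837.3, cx=339.6, cy=237.6
Marker side s = 0.176 m; corners in marker frame (Z=0):
  M0 = (-0.0880, +0.0880, 0)
  M1 = (+0.0880, +0.0880, 0)
  M2 = (+0.0880, -0.0880, 0)
  M3 = (-0.0880, -0.0880, 0)
rvec = (-0.1232, 0.0056, -0.0870), |rvec| = θ = 0.15093 rad = 8.647°
Rodrigues: sinθ=0.15035, 1−cosθ=0.01137; R = I + sinθ·[k]× + (1−cosθ)·[k]×²:
    [+0.99621 +0.08633 +0.01093]
    [-0.08701 +0.98865 +0.12249]
    [-0.00023 -0.12298 +0.99241]
t = (-0.1302, -0.0112, 0.4844) m
M0: Pc = R·M0+t = (-0.21027, +0.08346, +0.47360); u = 686.0·(-0.21027)/0.47360 + 339.6 = 35.0277, v = 837.3·(+0.08346)/0.47360 + 237.6 = 385.1504
M1: Pc = R·M1+t = (-0.03494, +0.06814, +0.47356); u = 686.0·(-0.03494)/0.47356 + 339.6 = 288.9898, v = 837.3·(+0.06814)/0.47356 + 237.6 = 358.0853
M2: Pc = R·M2+t = (-0.05013, -0.10586, +0.49520); u = 686.0·(-0.05013)/0.49520 + 339.6 = 270.1546, v = 837.3·(-0.10586)/0.49520 + 237.6 = 58.6120
M3: Pc = R·M3+t = (-0.22546, -0.09054, +0.49524); u = 686.0·(-0.22546)/0.49524 + 339.6 = 27.2931, v = 837.3·(-0.09054)/0.49524 + 237.6 = 84.5187

c0=(35.03, 385.15) c1=(288.99, 358.09) c2=(270.15, 58.61) c3=(27.29, 84.52)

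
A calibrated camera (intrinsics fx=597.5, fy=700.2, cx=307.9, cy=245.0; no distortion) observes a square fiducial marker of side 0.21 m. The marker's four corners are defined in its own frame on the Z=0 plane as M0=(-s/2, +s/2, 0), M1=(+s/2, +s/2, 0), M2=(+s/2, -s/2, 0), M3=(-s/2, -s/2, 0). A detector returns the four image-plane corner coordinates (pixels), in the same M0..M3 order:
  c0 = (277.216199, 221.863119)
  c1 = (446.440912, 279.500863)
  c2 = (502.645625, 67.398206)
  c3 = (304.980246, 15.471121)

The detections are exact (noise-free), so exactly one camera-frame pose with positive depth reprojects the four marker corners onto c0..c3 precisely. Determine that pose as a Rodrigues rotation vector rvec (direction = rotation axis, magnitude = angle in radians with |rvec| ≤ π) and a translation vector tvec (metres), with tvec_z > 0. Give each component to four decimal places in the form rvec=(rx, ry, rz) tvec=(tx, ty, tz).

rvec=(0.4360, 0.2654, 0.2323) tvec=(0.0783, -0.0876, 0.6635)

Intrinsics K: fx=597.5, fy=700.2, cx=307.9, cy=245.0
Marker side s = 0.21 m; corners in marker frame (Z=0):
  M0 = (-0.1050, +0.1050, 0)
  M1 = (+0.1050, +0.1050, 0)
  M2 = (+0.1050, -0.1050, 0)
  M3 = (-0.1050, -0.1050, 0)
Detected image corners:
  c0 = (277.216199, 221.863119) px
  c1 = (446.440912, 279.500863) px
  c2 = (502.645625, 67.398206) px
  c3 = (304.980246, 15.471121) px
Planar DLT: solve 8×8 A·h = b for H (H[2,2]=1):
  H  [+752.04617 +58.14751 +378.41019]
  H  [+217.27963 +1093.61627 +152.52469]
  H  [-0.30497 +0.66847 +1.00000]
B = K⁻¹H; ‖b₁‖=1.507126, ‖b₂‖=1.507126; λ = 2/(‖b₁‖+‖b₂‖) = 0.663514, sign → tz>0 ⇒ λ=+0.663514
r₁ = λ·B[:,0] = (+0.93941,+0.27670,-0.20235); r₂ = λ·B[:,1] = (-0.16399,+0.88112,+0.44354)
r₃ = r₁×r₂ = (+0.30102,-0.38348,+0.87311); SVD([r₁ r₂ r₃]) → R = UVᵀ:
  R  [+0.93941 -0.16399 +0.30102]
  R  [+0.27670 +0.88112 -0.38348]
  R  [-0.20235 +0.44354 +0.87311]
t = (+0.07830, -0.08763, +0.66351) m
tr R = 2.693647; θ = arccos((tr R − 1)/2) = 0.560812 rad = 32.132°
axis k = ((R−Rᵀ)₃₂, (R−Rᵀ)₁₃, (R−Rᵀ)₂₁) / (2 sinθ) = (+0.777461, +0.473209, +0.414279)
rvec = θ·k = (+0.436010, +0.265382, +0.232333)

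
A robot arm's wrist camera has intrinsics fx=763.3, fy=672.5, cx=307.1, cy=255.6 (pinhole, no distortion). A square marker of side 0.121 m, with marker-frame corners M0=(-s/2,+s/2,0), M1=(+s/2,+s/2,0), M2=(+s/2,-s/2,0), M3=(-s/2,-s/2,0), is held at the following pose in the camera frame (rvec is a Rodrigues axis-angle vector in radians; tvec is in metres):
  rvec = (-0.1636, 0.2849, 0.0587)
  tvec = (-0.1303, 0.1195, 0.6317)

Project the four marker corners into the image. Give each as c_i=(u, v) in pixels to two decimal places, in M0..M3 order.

c0=(76.63, 441.68) c1=(209.72, 456.90) c2=(224.55, 322.44) c3=(94.41, 314.68)

Intrinsics K: fx=763.3, fy=672.5, cx=307.1, cy=255.6
Marker side s = 0.121 m; corners in marker frame (Z=0):
  M0 = (-0.0605, +0.0605, 0)
  M1 = (+0.0605, +0.0605, 0)
  M2 = (+0.0605, -0.0605, 0)
  M3 = (-0.0605, -0.0605, 0)
rvec = (-0.1636, 0.2849, 0.0587), |rvec| = θ = 0.33373 rad = 19.122°
Rodrigues: sinθ=0.32757, 1−cosθ=0.05517; R = I + sinθ·[k]× + (1−cosθ)·[k]×²:
    [+0.95808 -0.08071 +0.27488]
    [+0.03453 +0.98503 +0.16886]
    [-0.28440 -0.15230 +0.94653]
t = (-0.1303, 0.1195, 0.6317) m
M0: Pc = R·M0+t = (-0.19315, +0.17701, +0.63969); u = 763.3·(-0.19315)/0.63969 + 307.1 = 76.6314, v = 672.5·(+0.17701)/0.63969 + 255.6 = 441.6838
M1: Pc = R·M1+t = (-0.07722, +0.18118, +0.60528); u = 763.3·(-0.07722)/0.60528 + 307.1 = 209.7220, v = 672.5·(+0.18118)/0.60528 + 255.6 = 456.9050
M2: Pc = R·M2+t = (-0.06745, +0.06199, +0.62371); u = 763.3·(-0.06745)/0.62371 + 307.1 = 224.5501, v = 672.5·(+0.06199)/0.62371 + 255.6 = 322.4441
M3: Pc = R·M3+t = (-0.18338, +0.05782, +0.65812); u = 763.3·(-0.18338)/0.65812 + 307.1 = 94.4108, v = 672.5·(+0.05782)/0.65812 + 255.6 = 314.6798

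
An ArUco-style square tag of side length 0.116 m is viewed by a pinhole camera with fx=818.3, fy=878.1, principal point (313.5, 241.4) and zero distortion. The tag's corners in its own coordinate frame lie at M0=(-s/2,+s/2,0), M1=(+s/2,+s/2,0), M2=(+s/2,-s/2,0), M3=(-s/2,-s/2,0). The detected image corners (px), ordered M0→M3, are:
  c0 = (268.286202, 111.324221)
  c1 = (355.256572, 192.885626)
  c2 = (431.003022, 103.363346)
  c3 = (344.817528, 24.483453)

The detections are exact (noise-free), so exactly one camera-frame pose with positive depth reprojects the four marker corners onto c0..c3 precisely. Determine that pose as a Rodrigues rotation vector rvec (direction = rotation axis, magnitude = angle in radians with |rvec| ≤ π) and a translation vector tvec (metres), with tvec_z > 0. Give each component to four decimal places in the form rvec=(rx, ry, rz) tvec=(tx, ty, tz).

rvec=(-0.1673, 0.0319, 0.7293) tvec=(0.0366, -0.1255, 0.8219)

Intrinsics K: fx=818.3, fy=878.1, cx=313.5, cy=241.4
Marker side s = 0.116 m; corners in marker frame (Z=0):
  M0 = (-0.0580, +0.0580, 0)
  M1 = (+0.0580, +0.0580, 0)
  M2 = (+0.0580, -0.0580, 0)
  M3 = (-0.0580, -0.0580, 0)
Detected image corners:
  c0 = (268.286202, 111.324221) px
  c1 = (355.256572, 192.885626) px
  c2 = (431.003022, 103.363346) px
  c3 = (344.817528, 24.483453) px
Planar DLT: solve 8×8 A·h = b for H (H[2,2]=1):
  H  [+709.19666 -716.38516 +349.95300]
  H  [+679.97802 +741.59093 +107.32870]
  H  [-0.10614 -0.17149 +1.00000]
B = K⁻¹H; ‖b₁‖=1.216641, ‖b₂‖=1.216641; λ = 2/(‖b₁‖+‖b₂‖) = 0.821935, sign → tz>0 ⇒ λ=+0.821935
r₁ = λ·B[:,0] = (+0.74577,+0.66047,-0.08724); r₂ = λ·B[:,1] = (-0.66557,+0.73291,-0.14095)
r₃ = r₁×r₂ = (-0.02916,+0.16318,+0.98616); SVD([r₁ r₂ r₃]) → R = UVᵀ:
  R  [+0.74577 -0.66557 -0.02916]
  R  [+0.66047 +0.73291 +0.16318]
  R  [-0.08724 -0.14095 +0.98616]
t = (+0.03661, -0.12550, +0.82194) m
tr R = 2.464841; θ = arccos((tr R − 1)/2) = 0.748926 rad = 42.910°
axis k = ((R−Rᵀ)₃₂, (R−Rᵀ)₁₃, (R−Rᵀ)₂₁) / (2 sinθ) = (-0.223350, +0.042652, +0.973805)
rvec = θ·k = (-0.167273, +0.031943, +0.729307)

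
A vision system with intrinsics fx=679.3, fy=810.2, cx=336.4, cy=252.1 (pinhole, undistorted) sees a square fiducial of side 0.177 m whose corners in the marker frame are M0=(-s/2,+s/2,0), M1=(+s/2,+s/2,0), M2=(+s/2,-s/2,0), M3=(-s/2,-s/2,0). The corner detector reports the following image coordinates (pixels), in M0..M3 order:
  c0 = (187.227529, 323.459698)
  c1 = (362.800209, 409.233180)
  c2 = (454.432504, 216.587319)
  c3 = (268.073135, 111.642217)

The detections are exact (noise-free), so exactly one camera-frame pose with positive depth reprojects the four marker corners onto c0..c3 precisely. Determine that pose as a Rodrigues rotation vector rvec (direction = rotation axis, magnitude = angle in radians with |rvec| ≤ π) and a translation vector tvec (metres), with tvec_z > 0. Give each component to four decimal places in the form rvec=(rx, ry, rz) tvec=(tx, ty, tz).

Intrinsics K: fx=679.3, fy=810.2, cx=336.4, cy=252.1
Marker side s = 0.177 m; corners in marker frame (Z=0):
  M0 = (-0.0885, +0.0885, 0)
  M1 = (+0.0885, +0.0885, 0)
  M2 = (+0.0885, -0.0885, 0)
  M3 = (-0.0885, -0.0885, 0)
Detected image corners:
  c0 = (187.227529, 323.459698) px
  c1 = (362.800209, 409.233180) px
  c2 = (454.432504, 216.587319) px
  c3 = (268.073135, 111.642217) px
Planar DLT: solve 8×8 A·h = b for H (H[2,2]=1):
  H  [+1118.98233 -334.27748 +318.75246]
  H  [+618.03882 +1269.28321 +270.85446]
  H  [+0.30767 +0.48338 +1.00000]
B = K⁻¹H; ‖b₁‖=1.665648, ‖b₂‖=1.665648; λ = 2/(‖b₁‖+‖b₂‖) = 0.600367, sign → tz>0 ⇒ λ=+0.600367
r₁ = λ·B[:,0] = (+0.89749,+0.40050,+0.18471); r₂ = λ·B[:,1] = (-0.43915,+0.85025,+0.29020)
r₃ = r₁×r₂ = (-0.04083,-0.34157,+0.93897); SVD([r₁ r₂ r₃]) → R = UVᵀ:
  R  [+0.89749 -0.43915 -0.04083]
  R  [+0.40050 +0.85025 -0.34157]
  R  [+0.18471 +0.29020 +0.93897]
t = (-0.01560, +0.01390, +0.60037) m
tr R = 2.686710; θ = arccos((tr R − 1)/2) = 0.567300 rad = 32.504°
axis k = ((R−Rᵀ)₃₂, (R−Rᵀ)₁₃, (R−Rᵀ)₂₁) / (2 sinθ) = (+0.587851, -0.209860, +0.781274)
rvec = θ·k = (+0.333488, -0.119054, +0.443217)

rvec=(0.3335, -0.1191, 0.4432) tvec=(-0.0156, 0.0139, 0.6004)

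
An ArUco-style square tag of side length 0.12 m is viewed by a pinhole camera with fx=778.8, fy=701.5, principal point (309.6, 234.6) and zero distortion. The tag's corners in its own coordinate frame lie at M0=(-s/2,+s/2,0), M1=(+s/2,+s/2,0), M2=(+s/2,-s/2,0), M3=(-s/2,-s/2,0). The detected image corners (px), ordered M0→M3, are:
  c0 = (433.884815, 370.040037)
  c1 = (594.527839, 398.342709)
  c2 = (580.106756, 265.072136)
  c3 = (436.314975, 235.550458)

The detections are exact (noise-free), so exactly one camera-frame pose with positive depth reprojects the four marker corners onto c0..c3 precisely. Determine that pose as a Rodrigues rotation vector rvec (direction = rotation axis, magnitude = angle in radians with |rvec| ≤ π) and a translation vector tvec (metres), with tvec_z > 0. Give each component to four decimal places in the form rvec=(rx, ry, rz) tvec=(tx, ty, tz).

Intrinsics K: fx=778.8, fy=701.5, cx=309.6, cy=234.6
Marker side s = 0.12 m; corners in marker frame (Z=0):
  M0 = (-0.0600, +0.0600, 0)
  M1 = (+0.0600, +0.0600, 0)
  M2 = (+0.0600, -0.0600, 0)
  M3 = (-0.0600, -0.0600, 0)
Detected image corners:
  c0 = (433.884815, 370.040037) px
  c1 = (594.527839, 398.342709) px
  c2 = (580.106756, 265.072136) px
  c3 = (436.314975, 235.550458) px
Planar DLT: solve 8×8 A·h = b for H (H[2,2]=1):
  H  [+1406.38842 -426.06740 +512.30775]
  H  [+329.24548 +819.43777 +313.74280]
  H  [+0.27747 -0.93347 +1.00000]
B = K⁻¹H; ‖b₁‖=1.758872, ‖b₂‖=1.758872; λ = 2/(‖b₁‖+‖b₂‖) = 0.568546, sign → tz>0 ⇒ λ=+0.568546
r₁ = λ·B[:,0] = (+0.96399,+0.21409,+0.15775); r₂ = λ·B[:,1] = (-0.10006,+0.84162,-0.53072)
r₃ = r₁×r₂ = (-0.24639,+0.49583,+0.83274); SVD([r₁ r₂ r₃]) → R = UVᵀ:
  R  [+0.96399 -0.10006 -0.24639]
  R  [+0.21409 +0.84162 +0.49583]
  R  [+0.15775 -0.53072 +0.83274]
t = (+0.14798, +0.06414, +0.56855) m
tr R = 2.638347; θ = arccos((tr R − 1)/2) = 0.610828 rad = 34.998°
axis k = ((R−Rᵀ)₃₂, (R−Rᵀ)₁₃, (R−Rᵀ)₂₁) / (2 sinθ) = (-0.894914, -0.352317, +0.273866)
rvec = θ·k = (-0.546638, -0.215205, +0.167285)

rvec=(-0.5466, -0.2152, 0.1673) tvec=(0.1480, 0.0641, 0.5685)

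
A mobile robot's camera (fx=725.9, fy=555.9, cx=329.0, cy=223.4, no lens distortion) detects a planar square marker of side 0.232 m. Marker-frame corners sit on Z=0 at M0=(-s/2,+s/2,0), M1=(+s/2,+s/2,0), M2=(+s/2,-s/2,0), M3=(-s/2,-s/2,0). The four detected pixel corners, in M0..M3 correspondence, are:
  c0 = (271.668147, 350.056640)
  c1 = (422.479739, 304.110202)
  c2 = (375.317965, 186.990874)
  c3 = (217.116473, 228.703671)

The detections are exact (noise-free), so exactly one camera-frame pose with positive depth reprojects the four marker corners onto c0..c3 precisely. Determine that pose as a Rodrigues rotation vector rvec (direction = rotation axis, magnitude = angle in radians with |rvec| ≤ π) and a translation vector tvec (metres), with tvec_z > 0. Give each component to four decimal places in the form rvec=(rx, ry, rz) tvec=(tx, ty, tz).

rvec=(0.1065, -0.2292, -0.3236) tvec=(-0.0071, 0.0807, 1.0082)

Intrinsics K: fx=725.9, fy=555.9, cx=329.0, cy=223.4
Marker side s = 0.232 m; corners in marker frame (Z=0):
  M0 = (-0.1160, +0.1160, 0)
  M1 = (+0.1160, +0.1160, 0)
  M2 = (+0.1160, -0.1160, 0)
  M3 = (-0.1160, -0.1160, 0)
Detected image corners:
  c0 = (271.668147, 350.056640) px
  c1 = (422.479739, 304.110202) px
  c2 = (375.317965, 186.990874) px
  c3 = (217.116473, 228.703671) px
Planar DLT: solve 8×8 A·h = b for H (H[2,2]=1):
  H  [+731.37662 +263.53190 +323.88477]
  H  [-134.47067 +550.90245 +267.90750]
  H  [+0.20413 +0.13897 +1.00000]
B = K⁻¹H; ‖b₁‖=0.991904, ‖b₂‖=0.991904; λ = 2/(‖b₁‖+‖b₂‖) = 1.008162, sign → tz>0 ⇒ λ=+1.008162
r₁ = λ·B[:,0] = (+0.92250,-0.32657,+0.20579); r₂ = λ·B[:,1] = (+0.30251,+0.94279,+0.14010)
r₃ = r₁×r₂ = (-0.23978,-0.06699,+0.96851); SVD([r₁ r₂ r₃]) → R = UVᵀ:
  R  [+0.92250 +0.30251 -0.23978]
  R  [-0.32657 +0.94279 -0.06699]
  R  [+0.20579 +0.14010 +0.96851]
t = (-0.00710, +0.08072, +1.00816) m
tr R = 2.833804; θ = arccos((tr R − 1)/2) = 0.410548 rad = 23.523°
axis k = ((R−Rᵀ)₃₂, (R−Rᵀ)₁₃, (R−Rᵀ)₂₁) / (2 sinθ) = (+0.259445, -0.558201, -0.788099)
rvec = θ·k = (+0.106515, -0.229169, -0.323553)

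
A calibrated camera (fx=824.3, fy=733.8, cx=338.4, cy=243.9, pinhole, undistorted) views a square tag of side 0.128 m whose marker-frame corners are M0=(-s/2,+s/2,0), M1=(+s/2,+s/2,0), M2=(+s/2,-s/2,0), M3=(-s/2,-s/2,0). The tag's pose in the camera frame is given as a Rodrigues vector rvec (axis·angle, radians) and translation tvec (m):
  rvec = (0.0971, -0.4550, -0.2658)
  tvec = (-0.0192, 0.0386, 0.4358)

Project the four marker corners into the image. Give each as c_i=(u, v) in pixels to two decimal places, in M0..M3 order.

c0=(220.84, 450.22) c1=(427.30, 372.05) c2=(377.15, 178.32) c3=(153.88, 234.14)

Intrinsics K: fx=824.3, fy=733.8, cx=338.4, cy=243.9
Marker side s = 0.128 m; corners in marker frame (Z=0):
  M0 = (-0.0640, +0.0640, 0)
  M1 = (+0.0640, +0.0640, 0)
  M2 = (+0.0640, -0.0640, 0)
  M3 = (-0.0640, -0.0640, 0)
rvec = (0.0971, -0.4550, -0.2658), |rvec| = θ = 0.53582 rad = 30.700°
Rodrigues: sinθ=0.51055, 1−cosθ=0.14015; R = I + sinθ·[k]× + (1−cosθ)·[k]×²:
    [+0.86445 +0.23170 -0.44614]
    [-0.27483 +0.96091 -0.03348]
    [+0.42094 +0.15156 +0.89434]
t = (-0.0192, 0.0386, 0.4358) m
M0: Pc = R·M0+t = (-0.05970, +0.11769, +0.41856); u = 824.3·(-0.05970)/0.41856 + 338.4 = 220.8354, v = 733.8·(+0.11769)/0.41856 + 243.9 = 450.2242
M1: Pc = R·M1+t = (+0.05095, +0.08251, +0.47244); u = 824.3·(+0.05095)/0.47244 + 338.4 = 427.3023, v = 733.8·(+0.08251)/0.47244 + 243.9 = 372.0543
M2: Pc = R·M2+t = (+0.02130, -0.04049, +0.45304); u = 824.3·(+0.02130)/0.45304 + 338.4 = 377.1485, v = 733.8·(-0.04049)/0.45304 + 243.9 = 178.3218
M3: Pc = R·M3+t = (-0.08935, -0.00531, +0.39916); u = 824.3·(-0.08935)/0.39916 + 338.4 = 153.8774, v = 733.8·(-0.00531)/0.39916 + 243.9 = 234.1399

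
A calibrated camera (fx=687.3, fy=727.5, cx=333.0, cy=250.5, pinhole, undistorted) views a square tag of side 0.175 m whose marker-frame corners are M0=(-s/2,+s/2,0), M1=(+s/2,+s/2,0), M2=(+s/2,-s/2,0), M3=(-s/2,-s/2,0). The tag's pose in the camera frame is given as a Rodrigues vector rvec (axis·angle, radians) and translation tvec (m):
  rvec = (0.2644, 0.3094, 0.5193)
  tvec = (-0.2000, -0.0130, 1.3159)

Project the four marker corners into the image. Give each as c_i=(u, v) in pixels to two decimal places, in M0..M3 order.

c0=(176.31, 258.24) c1=(246.53, 308.62) c2=(284.69, 227.26) c3=(210.30, 177.12)

Intrinsics K: fx=687.3, fy=727.5, cx=333.0, cy=250.5
Marker side s = 0.175 m; corners in marker frame (Z=0):
  M0 = (-0.0875, +0.0875, 0)
  M1 = (+0.0875, +0.0875, 0)
  M2 = (+0.0875, -0.0875, 0)
  M3 = (-0.0875, -0.0875, 0)
rvec = (0.2644, 0.3094, 0.5193), |rvec| = θ = 0.65978 rad = 37.803°
Rodrigues: sinθ=0.61294, 1−cosθ=0.20987; R = I + sinθ·[k]× + (1−cosθ)·[k]×²:
    [+0.82383 -0.44300 +0.35363]
    [+0.52188 +0.83628 -0.16817]
    [-0.22124 +0.32309 +0.92014]
t = (-0.2000, -0.0130, 1.3159) m
M0: Pc = R·M0+t = (-0.31085, +0.01451, +1.36353); u = 687.3·(-0.31085)/1.36353 + 333.0 = 176.3144, v = 727.5·(+0.01451)/1.36353 + 250.5 = 258.2419
M1: Pc = R·M1+t = (-0.16668, +0.10584, +1.32481); u = 687.3·(-0.16668)/1.32481 + 333.0 = 246.5297, v = 727.5·(+0.10584)/1.32481 + 250.5 = 308.6197
M2: Pc = R·M2+t = (-0.08915, -0.04051, +1.26827); u = 687.3·(-0.08915)/1.26827 + 333.0 = 284.6865, v = 727.5·(-0.04051)/1.26827 + 250.5 = 227.2626
M3: Pc = R·M3+t = (-0.23332, -0.13184, +1.30699); u = 687.3·(-0.23332)/1.30699 + 333.0 = 210.3033, v = 727.5·(-0.13184)/1.30699 + 250.5 = 177.1155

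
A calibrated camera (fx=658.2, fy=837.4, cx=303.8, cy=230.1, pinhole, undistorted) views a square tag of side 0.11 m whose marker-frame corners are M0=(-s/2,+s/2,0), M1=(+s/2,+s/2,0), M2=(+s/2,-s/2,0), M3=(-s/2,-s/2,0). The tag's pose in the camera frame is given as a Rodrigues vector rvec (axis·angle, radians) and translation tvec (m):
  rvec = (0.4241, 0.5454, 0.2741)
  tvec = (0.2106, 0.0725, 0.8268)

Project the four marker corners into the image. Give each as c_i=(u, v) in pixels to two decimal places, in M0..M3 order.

c0=(422.28, 326.63) c1=(501.14, 372.35) c2=(526.88, 277.49) c3=(441.70, 234.56)

Intrinsics K: fx=658.2, fy=837.4, cx=303.8, cy=230.1
Marker side s = 0.11 m; corners in marker frame (Z=0):
  M0 = (-0.0550, +0.0550, 0)
  M1 = (+0.0550, +0.0550, 0)
  M2 = (+0.0550, -0.0550, 0)
  M3 = (-0.0550, -0.0550, 0)
rvec = (0.4241, 0.5454, 0.2741), |rvec| = θ = 0.74327 rad = 42.586°
Rodrigues: sinθ=0.67670, 1−cosθ=0.26374; R = I + sinθ·[k]× + (1−cosθ)·[k]×²:
    [+0.82212 -0.13913 +0.55205]
    [+0.35997 +0.87827 -0.31475]
    [-0.44106 +0.45748 +0.77213]
t = (0.2106, 0.0725, 0.8268) m
M0: Pc = R·M0+t = (+0.15773, +0.10101, +0.87622); u = 658.2·(+0.15773)/0.87622 + 303.8 = 422.2848, v = 837.4·(+0.10101)/0.87622 + 230.1 = 326.6311
M1: Pc = R·M1+t = (+0.24816, +0.14060, +0.82770); u = 658.2·(+0.24816)/0.82770 + 303.8 = 501.1438, v = 837.4·(+0.14060)/0.82770 + 230.1 = 372.3504
M2: Pc = R·M2+t = (+0.26347, +0.04399, +0.77738); u = 658.2·(+0.26347)/0.77738 + 303.8 = 526.8763, v = 837.4·(+0.04399)/0.77738 + 230.1 = 277.4906
M3: Pc = R·M3+t = (+0.17304, +0.00440, +0.82590); u = 658.2·(+0.17304)/0.82590 + 303.8 = 441.7007, v = 837.4·(+0.00440)/0.82590 + 230.1 = 234.5579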